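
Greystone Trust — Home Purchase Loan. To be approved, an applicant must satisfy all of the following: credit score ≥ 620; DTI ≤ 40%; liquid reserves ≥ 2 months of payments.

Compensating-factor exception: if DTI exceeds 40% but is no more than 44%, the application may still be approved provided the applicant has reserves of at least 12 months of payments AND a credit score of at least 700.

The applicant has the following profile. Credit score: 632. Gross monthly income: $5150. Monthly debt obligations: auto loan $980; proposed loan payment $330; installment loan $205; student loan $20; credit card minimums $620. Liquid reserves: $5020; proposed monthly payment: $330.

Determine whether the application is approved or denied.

Denied

Credit score 632 ≥ 620 (meets base)
Total debts = (980 + 330 + 205 + 20 + 620) = 2,155. DTI = 2,155/5,150 = 41.8% > 40% — standard DTI limit exceeded.
Reserves = 5,020/330 = 15.2 months ≥ 2
DTI 41.8% is within the 40%–44% exception band; checking compensating factors.
Override check — reserves: 15.2 mo (ok); score: 632 (below 700).
Override conditions not both satisfied; exception does not apply.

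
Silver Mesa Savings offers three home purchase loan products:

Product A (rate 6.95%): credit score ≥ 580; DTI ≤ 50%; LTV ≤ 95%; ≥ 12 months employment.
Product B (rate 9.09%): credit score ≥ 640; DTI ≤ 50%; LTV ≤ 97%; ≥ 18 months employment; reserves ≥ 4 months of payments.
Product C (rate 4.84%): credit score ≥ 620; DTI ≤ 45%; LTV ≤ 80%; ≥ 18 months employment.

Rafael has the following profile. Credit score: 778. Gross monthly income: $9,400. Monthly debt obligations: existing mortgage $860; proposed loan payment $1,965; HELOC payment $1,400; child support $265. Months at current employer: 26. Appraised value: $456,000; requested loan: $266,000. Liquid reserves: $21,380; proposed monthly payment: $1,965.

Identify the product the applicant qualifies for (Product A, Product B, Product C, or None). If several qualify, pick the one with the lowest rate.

Total debts = (860 + 1,965 + 1,400 + 265) = 4,490; DTI = 4,490/9,400 = 47.8%.
LTV = 266,000/456,000 = 58.3%.
Reserves = 21,380/1,965 = 10.9 months.
Product A: score 778 ≥ 580; DTI 47.8% ≤ 50%; LTV 58.3% ≤ 95%; employment 26 ≥ 12 mo → qualifies.
Product B: score 778 ≥ 640; DTI 47.8% ≤ 50%; LTV 58.3% ≤ 97%; employment 26 ≥ 18 mo; reserves 10.9 ≥ 4 mo → qualifies.
Product C: score 778 ≥ 620; DTI 47.8% > 45%; LTV 58.3% ≤ 80%; employment 26 ≥ 18 mo → does not qualify.
Qualifying: Product A, Product B. Lowest rate is 6.95% → Product A.

Product A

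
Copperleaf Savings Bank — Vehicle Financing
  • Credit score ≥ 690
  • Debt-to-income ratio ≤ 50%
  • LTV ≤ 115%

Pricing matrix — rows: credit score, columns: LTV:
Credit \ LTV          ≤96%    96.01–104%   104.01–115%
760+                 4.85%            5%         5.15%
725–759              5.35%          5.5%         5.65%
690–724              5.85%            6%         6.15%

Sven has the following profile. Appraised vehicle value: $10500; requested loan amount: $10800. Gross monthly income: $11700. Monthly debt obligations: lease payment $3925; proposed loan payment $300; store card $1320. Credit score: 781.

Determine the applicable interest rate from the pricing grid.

5%

Credit score 781 ≥ 690; Total monthly debts = (3,925 + 300 + 1,320) = 5,545. Debt-to-income = 5,545/11,700 = 47.4% — meets 50% limit
LTV: 10,800 ÷ 10,500 = 102.9%, within 115% cap
Credit 781 → row 760+; LTV 102.9% → column 96.01–104%. Grid cell → 5%.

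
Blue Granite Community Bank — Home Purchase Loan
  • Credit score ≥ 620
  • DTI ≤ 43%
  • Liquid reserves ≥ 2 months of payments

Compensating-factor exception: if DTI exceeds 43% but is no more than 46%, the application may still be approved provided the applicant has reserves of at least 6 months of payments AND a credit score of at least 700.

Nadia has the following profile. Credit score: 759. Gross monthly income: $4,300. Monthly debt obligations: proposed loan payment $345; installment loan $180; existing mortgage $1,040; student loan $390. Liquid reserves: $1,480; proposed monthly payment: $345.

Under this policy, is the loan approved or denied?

Denied

Credit score 759 ≥ 620 (meets base)
Total debts = (345 + 180 + 1,040 + 390) = 1,955. DTI: 1,955 ÷ 4,300 = 45.5%, over the 43% base limit.
Reserves = 1,480/345 = 4.3 months ≥ 2
45.5% falls in the override range (43%–46%), so the compensating-factor test applies.
Reserves 4.3 < 6 months; credit score 759 ≥ 700.
Compensating-factor requirement not fully met.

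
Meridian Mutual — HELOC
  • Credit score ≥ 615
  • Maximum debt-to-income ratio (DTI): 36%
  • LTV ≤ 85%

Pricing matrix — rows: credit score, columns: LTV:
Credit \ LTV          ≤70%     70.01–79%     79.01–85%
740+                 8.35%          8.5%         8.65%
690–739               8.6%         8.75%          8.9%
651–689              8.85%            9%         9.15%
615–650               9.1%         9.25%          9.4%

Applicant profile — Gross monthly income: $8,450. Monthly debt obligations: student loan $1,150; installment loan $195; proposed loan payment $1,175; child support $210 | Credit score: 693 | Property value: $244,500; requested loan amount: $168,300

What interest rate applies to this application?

Credit score 693 ≥ 615; Total monthly debts = (1,150 + 195 + 1,175 + 210) = 2,730. DTI = 2,730/8,450 = 32.3% ≤ 36%
Loan-to-value = 168,300/244,500 = 68.8% — pass (85% max)
Row: 693 falls in 690–739. Column: 68.8% falls in ≤70%. Rate = 8.6%.

8.6%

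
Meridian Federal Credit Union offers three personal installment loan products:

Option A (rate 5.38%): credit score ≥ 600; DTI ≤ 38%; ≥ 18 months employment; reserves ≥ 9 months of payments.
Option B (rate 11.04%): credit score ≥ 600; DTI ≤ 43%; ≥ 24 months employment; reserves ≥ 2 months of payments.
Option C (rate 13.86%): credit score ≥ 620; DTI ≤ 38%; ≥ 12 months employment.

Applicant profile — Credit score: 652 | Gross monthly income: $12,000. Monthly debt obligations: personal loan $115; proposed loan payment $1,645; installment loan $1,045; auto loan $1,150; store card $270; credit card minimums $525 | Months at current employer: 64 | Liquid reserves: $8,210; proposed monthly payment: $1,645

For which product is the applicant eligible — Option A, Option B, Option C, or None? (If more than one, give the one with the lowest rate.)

Option B

Total debts = (115 + 1,645 + 1,045 + 1,150 + 270 + 525) = 4,750; DTI = 4,750/12,000 = 39.6%.
Reserves = 8,210/1,645 = 5.0 months.
Option A: score 652 ≥ 600; DTI 39.6% > 38%; employment 64 ≥ 18 mo; reserves 5.0 < 9 mo → does not qualify.
Option B: score 652 ≥ 600; DTI 39.6% ≤ 43%; employment 64 ≥ 24 mo; reserves 5.0 ≥ 2 mo → qualifies.
Option C: score 652 ≥ 620; DTI 39.6% > 38%; employment 64 ≥ 12 mo → does not qualify.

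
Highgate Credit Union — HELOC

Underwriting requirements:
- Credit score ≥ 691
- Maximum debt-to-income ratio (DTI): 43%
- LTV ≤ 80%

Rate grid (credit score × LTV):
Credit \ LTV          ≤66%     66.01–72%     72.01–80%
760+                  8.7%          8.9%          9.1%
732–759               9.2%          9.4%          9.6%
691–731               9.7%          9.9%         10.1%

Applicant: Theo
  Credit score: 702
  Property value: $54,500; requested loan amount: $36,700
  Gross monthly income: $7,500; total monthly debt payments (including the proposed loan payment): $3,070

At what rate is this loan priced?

9.9%

Credit score 702 ≥ 691; DTI: 3,070 ÷ 7,500 = 40.9%, within the 43% cap
LTV: 36,700 ÷ 54,500 = 67.3%, within 80% cap
Credit 702 → row 691–731; LTV 67.3% → column 66.01–72%. Grid cell → 9.9%.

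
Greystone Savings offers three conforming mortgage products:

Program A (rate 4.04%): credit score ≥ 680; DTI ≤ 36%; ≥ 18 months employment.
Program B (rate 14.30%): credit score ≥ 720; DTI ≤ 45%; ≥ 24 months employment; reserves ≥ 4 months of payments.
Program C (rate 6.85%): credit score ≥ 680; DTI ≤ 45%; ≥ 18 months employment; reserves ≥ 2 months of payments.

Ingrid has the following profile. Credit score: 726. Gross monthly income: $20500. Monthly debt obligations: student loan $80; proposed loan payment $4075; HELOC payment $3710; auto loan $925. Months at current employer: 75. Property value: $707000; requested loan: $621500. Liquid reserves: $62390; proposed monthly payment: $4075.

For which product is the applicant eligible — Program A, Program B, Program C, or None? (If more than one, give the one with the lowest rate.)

Total debts = (80 + 4,075 + 3,710 + 925) = 8,790; DTI = 8,790/20,500 = 42.9%.
LTV = 621,500/707,000 = 87.9%.
Reserves = 62,390/4,075 = 15.3 months.
Program A: score 726 ≥ 680; DTI 42.9% > 36%; employment 75 ≥ 18 mo → does not qualify.
Program B: score 726 ≥ 720; DTI 42.9% ≤ 45%; employment 75 ≥ 24 mo; reserves 15.3 ≥ 4 mo → qualifies.
Program C: score 726 ≥ 680; DTI 42.9% ≤ 45%; employment 75 ≥ 18 mo; reserves 15.3 ≥ 2 mo → qualifies.
Qualifying: Program B, Program C. Lowest rate is 6.85% → Program C.

Program C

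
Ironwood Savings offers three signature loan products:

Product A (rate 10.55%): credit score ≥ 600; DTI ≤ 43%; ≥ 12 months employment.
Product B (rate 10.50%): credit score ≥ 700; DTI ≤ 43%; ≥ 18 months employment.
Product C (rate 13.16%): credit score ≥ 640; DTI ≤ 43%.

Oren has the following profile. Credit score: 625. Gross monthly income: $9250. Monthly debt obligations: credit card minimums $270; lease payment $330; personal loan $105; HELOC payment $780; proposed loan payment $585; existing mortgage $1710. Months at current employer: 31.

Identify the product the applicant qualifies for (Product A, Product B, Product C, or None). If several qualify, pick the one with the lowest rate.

Total debts = (270 + 330 + 105 + 780 + 585 + 1,710) = 3,780; DTI = 3,780/9,250 = 40.9%.
Product A: score 625 ≥ 600; DTI 40.9% ≤ 43%; employment 31 ≥ 12 mo → qualifies.
Product B: score 625 < 700; DTI 40.9% ≤ 43%; employment 31 ≥ 18 mo → does not qualify.
Product C: score 625 < 640; DTI 40.9% ≤ 43% → does not qualify.

Product A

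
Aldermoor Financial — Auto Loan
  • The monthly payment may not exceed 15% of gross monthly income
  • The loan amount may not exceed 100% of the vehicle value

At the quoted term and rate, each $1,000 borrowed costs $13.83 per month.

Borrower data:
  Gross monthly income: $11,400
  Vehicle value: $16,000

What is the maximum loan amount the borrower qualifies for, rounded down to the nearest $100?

Payment cap: 15% × $11,400 = $1,710/month.
At $13.83 per $1,000, that supports 1,710/13.83 × 1,000 ≈ $123,644 → $123,600.
LTV cap: 100% × $16,000 = $16,000 → $16,000.
Binding constraint: loan-to-value.

$16,000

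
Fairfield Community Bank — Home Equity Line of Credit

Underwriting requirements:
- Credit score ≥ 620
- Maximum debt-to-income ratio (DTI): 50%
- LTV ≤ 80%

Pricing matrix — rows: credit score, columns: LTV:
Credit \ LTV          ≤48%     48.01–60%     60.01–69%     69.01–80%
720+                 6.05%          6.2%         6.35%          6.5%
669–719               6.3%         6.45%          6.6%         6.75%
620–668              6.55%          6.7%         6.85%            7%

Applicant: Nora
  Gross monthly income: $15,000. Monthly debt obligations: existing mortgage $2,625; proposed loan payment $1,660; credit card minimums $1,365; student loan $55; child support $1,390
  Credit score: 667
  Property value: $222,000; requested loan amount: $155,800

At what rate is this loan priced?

Credit score 667 ≥ 620; Total monthly debts = (2,625 + 1,660 + 1,365 + 55 + 1,390) = 7,095. DTI = 7,095/15,000 = 47.3% ≤ 50%
Loan-to-value = 155,800/222,000 = 70.2% — pass (80% max)
Row: 667 falls in 620–668. Column: 70.2% falls in 69.01–80%. Rate = 7%.

7%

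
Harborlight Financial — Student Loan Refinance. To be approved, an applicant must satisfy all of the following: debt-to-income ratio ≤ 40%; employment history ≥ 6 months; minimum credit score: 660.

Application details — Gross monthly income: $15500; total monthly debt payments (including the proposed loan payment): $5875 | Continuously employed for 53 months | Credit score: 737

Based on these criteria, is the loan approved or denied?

Approved

DTI = 5,875/15,500 = 37.9% ≤ 40%
Employment 53 ≥ 6 months
Credit score 737 ≥ 660 (meets)
All criteria satisfied.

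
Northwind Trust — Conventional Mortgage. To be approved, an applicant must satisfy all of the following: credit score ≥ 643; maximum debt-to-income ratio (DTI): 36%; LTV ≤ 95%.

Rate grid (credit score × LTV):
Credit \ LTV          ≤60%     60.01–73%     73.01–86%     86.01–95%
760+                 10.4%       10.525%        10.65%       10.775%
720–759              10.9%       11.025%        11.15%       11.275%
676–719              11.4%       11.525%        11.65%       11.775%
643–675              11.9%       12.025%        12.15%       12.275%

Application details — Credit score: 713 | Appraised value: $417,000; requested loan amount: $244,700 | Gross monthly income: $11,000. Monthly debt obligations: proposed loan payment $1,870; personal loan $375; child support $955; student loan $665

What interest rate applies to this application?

11.4%

Credit score 713 ≥ 643; Total monthly debts = (1,870 + 375 + 955 + 665) = 3,865. Debt-to-income = 3,865/11,000 = 35.1% — meets 36% limit
Loan-to-value = 244,700/417,000 = 58.7% — pass (95% max)
Row: 713 falls in 676–719. Column: 58.7% falls in ≤60%. Rate = 11.4%.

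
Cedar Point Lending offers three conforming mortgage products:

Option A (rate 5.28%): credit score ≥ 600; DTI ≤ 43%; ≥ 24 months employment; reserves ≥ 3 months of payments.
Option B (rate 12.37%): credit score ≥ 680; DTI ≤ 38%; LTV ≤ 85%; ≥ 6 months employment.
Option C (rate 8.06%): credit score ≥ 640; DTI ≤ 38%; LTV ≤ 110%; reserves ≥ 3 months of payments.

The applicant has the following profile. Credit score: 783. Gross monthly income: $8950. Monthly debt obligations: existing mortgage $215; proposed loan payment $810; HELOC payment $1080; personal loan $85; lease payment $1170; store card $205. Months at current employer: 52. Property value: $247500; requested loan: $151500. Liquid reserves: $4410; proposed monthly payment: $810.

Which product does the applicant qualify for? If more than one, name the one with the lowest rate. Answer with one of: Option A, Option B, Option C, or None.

Total debts = (215 + 810 + 1,080 + 85 + 1,170 + 205) = 3,565; DTI = 3,565/8,950 = 39.8%.
LTV = 151,500/247,500 = 61.2%.
Reserves = 4,410/810 = 5.4 months.
Option A: score 783 ≥ 600; DTI 39.8% ≤ 43%; employment 52 ≥ 24 mo; reserves 5.4 ≥ 3 mo → qualifies.
Option B: score 783 ≥ 680; DTI 39.8% > 38%; LTV 61.2% ≤ 85%; employment 52 ≥ 6 mo → does not qualify.
Option C: score 783 ≥ 640; DTI 39.8% > 38%; LTV 61.2% ≤ 110%; reserves 5.4 ≥ 3 mo → does not qualify.

Option A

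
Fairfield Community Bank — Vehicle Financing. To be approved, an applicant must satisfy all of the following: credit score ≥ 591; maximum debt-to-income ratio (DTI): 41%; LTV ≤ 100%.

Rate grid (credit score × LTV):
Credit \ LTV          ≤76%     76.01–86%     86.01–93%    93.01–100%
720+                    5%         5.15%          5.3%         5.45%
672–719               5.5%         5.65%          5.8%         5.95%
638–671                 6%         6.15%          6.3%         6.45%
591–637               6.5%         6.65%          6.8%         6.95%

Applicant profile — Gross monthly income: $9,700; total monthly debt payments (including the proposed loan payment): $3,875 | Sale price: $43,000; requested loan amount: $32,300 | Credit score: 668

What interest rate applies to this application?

6%

Credit score 668 ≥ 591; Debt-to-income = 3,875/9,700 = 39.9% — meets 41% limit
LTV = 32,300/43,000 = 75.1% ≤ 100%
Credit 668 → row 638–671; LTV 75.1% → column ≤76%. Grid cell → 6%.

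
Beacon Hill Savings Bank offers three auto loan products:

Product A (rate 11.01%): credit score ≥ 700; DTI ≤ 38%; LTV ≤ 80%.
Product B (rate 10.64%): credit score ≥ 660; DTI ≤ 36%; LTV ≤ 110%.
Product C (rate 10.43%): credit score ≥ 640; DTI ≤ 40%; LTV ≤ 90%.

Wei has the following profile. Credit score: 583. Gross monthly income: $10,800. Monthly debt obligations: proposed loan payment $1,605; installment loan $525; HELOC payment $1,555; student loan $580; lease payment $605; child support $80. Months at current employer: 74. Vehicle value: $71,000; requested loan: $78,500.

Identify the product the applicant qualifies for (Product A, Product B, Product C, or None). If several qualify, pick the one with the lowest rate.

None

Total debts = (1,605 + 525 + 1,555 + 580 + 605 + 80) = 4,950; DTI = 4,950/10,800 = 45.8%.
LTV = 78,500/71,000 = 110.6%.
Product A: score 583 < 700; DTI 45.8% > 38%; LTV 110.6% > 80% → does not qualify.
Product B: score 583 < 660; DTI 45.8% > 36%; LTV 110.6% > 110% → does not qualify.
Product C: score 583 < 640; DTI 45.8% > 40%; LTV 110.6% > 90% → does not qualify.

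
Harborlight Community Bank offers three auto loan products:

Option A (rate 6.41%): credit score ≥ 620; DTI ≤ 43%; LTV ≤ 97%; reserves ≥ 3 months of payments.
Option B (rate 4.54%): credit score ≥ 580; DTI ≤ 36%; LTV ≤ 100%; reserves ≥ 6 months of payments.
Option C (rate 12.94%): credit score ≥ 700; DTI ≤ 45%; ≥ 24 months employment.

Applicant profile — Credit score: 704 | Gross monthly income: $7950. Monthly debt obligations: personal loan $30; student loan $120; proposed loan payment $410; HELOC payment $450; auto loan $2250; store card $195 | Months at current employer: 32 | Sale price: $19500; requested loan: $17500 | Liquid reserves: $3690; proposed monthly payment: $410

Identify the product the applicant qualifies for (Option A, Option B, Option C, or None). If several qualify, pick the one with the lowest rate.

Total debts = (30 + 120 + 410 + 450 + 2,250 + 195) = 3,455; DTI = 3,455/7,950 = 43.5%.
LTV = 17,500/19,500 = 89.7%.
Reserves = 3,690/410 = 9.0 months.
Option A: score 704 ≥ 620; DTI 43.5% > 43%; LTV 89.7% ≤ 97%; reserves 9.0 ≥ 3 mo → does not qualify.
Option B: score 704 ≥ 580; DTI 43.5% > 36%; LTV 89.7% ≤ 100%; reserves 9.0 ≥ 6 mo → does not qualify.
Option C: score 704 ≥ 700; DTI 43.5% ≤ 45%; employment 32 ≥ 24 mo → qualifies.

Option C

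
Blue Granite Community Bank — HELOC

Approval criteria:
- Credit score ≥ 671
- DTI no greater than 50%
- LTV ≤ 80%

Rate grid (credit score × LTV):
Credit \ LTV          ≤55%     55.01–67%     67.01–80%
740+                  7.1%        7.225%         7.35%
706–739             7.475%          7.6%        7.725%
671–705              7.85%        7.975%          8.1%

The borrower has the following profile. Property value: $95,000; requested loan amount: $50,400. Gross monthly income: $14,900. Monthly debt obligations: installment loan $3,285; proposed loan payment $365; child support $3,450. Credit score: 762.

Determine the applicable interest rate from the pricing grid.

Credit score 762 ≥ 671; Total monthly debts = (3,285 + 365 + 3,450) = 7,100. Debt-to-income = 7,100/14,900 = 47.7% — meets 50% limit
LTV: 50,400 ÷ 95,000 = 53.1%, within 80% cap
Row: 762 falls in 740+. Column: 53.1% falls in ≤55%. Rate = 7.1%.

7.1%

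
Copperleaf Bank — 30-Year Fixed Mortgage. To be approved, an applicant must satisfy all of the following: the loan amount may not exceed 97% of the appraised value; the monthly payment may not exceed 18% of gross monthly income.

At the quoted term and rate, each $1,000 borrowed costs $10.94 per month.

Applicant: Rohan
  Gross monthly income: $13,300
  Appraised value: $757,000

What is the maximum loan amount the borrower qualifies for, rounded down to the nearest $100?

Payment cap: 18% × $13,300 = $2,394/month.
At $10.94 per $1,000, that supports 2,394/10.94 × 1,000 ≈ $218,829 → $218,800.
LTV cap: 97% × $757,000 = $734,290 → $734,200.
Binding constraint: payment-to-income.

$218,800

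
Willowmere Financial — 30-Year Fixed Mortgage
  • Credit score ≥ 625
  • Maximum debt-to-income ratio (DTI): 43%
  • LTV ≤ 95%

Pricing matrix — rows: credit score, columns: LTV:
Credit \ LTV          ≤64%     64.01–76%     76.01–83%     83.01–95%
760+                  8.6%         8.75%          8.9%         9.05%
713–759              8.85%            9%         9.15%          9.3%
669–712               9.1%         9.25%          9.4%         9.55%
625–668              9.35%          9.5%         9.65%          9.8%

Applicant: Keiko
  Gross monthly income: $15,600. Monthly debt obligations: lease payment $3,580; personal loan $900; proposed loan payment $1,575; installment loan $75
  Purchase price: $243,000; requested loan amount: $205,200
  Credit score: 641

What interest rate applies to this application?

9.8%

Credit score 641 ≥ 625; Total monthly debts = (3,580 + 900 + 1,575 + 75) = 6,130. DTI = 6,130/15,600 = 39.3% ≤ 43%
LTV: 205,200 ÷ 243,000 = 84.4%, within 95% cap
Row: 641 falls in 625–668. Column: 84.4% falls in 83.01–95%. Rate = 9.8%.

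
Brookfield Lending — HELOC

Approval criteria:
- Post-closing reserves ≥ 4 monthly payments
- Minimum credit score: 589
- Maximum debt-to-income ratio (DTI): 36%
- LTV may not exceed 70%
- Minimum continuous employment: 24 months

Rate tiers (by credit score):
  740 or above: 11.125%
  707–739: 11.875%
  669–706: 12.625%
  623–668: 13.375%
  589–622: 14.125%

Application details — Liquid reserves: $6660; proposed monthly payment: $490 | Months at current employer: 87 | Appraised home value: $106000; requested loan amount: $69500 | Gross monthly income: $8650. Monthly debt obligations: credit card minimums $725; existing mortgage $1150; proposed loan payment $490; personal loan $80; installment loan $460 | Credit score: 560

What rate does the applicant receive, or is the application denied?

Credit score 560 < 589 (below minimum)
Total monthly debts = (725 + 1,150 + 490 + 80 + 460) = 2,905. DTI = 2,905/8,650 = 33.6% ≤ 36%
Loan-to-value = 69,500/106,000 = 65.6% — pass (70% max)
Employment 87 ≥ 24 months
Reserves = 6,660/490 = 13.6 months ≥ 4
Not all requirements met → denied.

Denied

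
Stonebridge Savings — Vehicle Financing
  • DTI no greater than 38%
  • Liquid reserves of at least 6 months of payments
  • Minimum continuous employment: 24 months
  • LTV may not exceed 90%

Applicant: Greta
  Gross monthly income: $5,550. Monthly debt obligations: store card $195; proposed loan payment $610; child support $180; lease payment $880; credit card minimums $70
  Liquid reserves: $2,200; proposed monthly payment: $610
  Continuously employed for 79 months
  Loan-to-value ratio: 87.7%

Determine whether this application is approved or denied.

Denied

Total monthly debts = (195 + 610 + 180 + 880 + 70) = 1,935. Debt-to-income = 1,935/5,550 = 34.9% — meets 38% limit
Reserves: 2,200 ÷ 610 = 3.6 months (below 6-month minimum)
Employment 79 ≥ 24 months
LTV 87.7% ≤ 90%
Fails on reserves.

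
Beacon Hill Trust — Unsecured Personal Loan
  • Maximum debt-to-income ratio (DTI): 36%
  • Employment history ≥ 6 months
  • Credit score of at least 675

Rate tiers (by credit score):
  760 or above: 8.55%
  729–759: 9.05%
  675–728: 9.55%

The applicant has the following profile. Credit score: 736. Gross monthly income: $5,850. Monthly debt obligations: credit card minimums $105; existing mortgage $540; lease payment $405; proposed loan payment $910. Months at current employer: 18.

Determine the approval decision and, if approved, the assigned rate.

Credit score 736 ≥ 675 (meets minimum)
Employment 18 ≥ 6 months
Total monthly debts = (105 + 540 + 405 + 910) = 1,960. Debt-to-income = 1,960/5,850 = 33.5% — meets 36% limit
All requirements met. Score 736 falls in the 729–759 tier → 9.05%.

Approved at 9.05%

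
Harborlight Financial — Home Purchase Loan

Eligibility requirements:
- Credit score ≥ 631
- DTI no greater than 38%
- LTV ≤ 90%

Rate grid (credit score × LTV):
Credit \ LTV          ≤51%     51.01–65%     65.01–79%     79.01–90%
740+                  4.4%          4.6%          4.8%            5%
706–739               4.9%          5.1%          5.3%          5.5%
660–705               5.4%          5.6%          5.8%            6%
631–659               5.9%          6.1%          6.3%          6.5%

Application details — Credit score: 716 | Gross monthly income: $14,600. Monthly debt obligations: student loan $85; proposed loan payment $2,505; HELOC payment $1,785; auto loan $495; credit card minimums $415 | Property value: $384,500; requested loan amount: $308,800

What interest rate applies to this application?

Credit score 716 ≥ 631; Total monthly debts = (85 + 2,505 + 1,785 + 495 + 415) = 5,285. DTI: 5,285 ÷ 14,600 = 36.2%, within the 38% cap
LTV: 308,800 ÷ 384,500 = 80.3%, within 90% cap
Score 716 is in the 706–739 band; LTV 80.3% is in the 79.01–90% band → 5.5%.

5.5%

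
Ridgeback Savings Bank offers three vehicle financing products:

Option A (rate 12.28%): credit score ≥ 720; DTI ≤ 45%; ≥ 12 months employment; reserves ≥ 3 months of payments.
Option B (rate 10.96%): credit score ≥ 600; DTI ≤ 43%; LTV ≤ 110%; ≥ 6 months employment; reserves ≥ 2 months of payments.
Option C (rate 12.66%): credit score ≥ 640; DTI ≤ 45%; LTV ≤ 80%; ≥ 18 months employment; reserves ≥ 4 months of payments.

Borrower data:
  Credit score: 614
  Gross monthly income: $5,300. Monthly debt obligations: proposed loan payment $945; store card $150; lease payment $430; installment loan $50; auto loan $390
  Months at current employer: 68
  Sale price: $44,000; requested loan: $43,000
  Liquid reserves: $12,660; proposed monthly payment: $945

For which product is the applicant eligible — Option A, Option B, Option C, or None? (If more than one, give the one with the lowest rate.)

Option B

Total debts = (945 + 150 + 430 + 50 + 390) = 1,965; DTI = 1,965/5,300 = 37.1%.
LTV = 43,000/44,000 = 97.7%.
Reserves = 12,660/945 = 13.4 months.
Option A: score 614 < 720; DTI 37.1% ≤ 45%; employment 68 ≥ 12 mo; reserves 13.4 ≥ 3 mo → does not qualify.
Option B: score 614 ≥ 600; DTI 37.1% ≤ 43%; LTV 97.7% ≤ 110%; employment 68 ≥ 6 mo; reserves 13.4 ≥ 2 mo → qualifies.
Option C: score 614 < 640; DTI 37.1% ≤ 45%; LTV 97.7% > 80%; employment 68 ≥ 18 mo; reserves 13.4 ≥ 4 mo → does not qualify.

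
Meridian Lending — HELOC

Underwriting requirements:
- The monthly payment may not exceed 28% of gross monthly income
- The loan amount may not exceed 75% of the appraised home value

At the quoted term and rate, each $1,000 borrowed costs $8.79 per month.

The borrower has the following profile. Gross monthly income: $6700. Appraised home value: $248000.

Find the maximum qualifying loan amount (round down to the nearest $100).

Payment cap: 28% × $6,700 = $1,876/month.
At $8.79 per $1,000, that supports 1,876/8.79 × 1,000 ≈ $213,424 → $213,400.
LTV cap: 75% × $248,000 = $186,000 → $186,000.
Binding constraint: loan-to-value.

$186,000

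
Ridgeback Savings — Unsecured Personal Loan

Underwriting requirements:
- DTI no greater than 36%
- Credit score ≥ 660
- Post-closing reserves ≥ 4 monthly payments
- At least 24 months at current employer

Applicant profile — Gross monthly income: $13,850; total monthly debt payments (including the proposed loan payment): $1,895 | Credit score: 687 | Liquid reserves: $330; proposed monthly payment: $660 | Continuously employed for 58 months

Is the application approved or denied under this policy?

DTI = 1,895/13,850 = 13.7% ≤ 36%
Credit score 687 ≥ 660 (meets)
Reserves = 330/660 = 0.5 months < 4
Employment 58 ≥ 24 months
Fails on reserves.

Denied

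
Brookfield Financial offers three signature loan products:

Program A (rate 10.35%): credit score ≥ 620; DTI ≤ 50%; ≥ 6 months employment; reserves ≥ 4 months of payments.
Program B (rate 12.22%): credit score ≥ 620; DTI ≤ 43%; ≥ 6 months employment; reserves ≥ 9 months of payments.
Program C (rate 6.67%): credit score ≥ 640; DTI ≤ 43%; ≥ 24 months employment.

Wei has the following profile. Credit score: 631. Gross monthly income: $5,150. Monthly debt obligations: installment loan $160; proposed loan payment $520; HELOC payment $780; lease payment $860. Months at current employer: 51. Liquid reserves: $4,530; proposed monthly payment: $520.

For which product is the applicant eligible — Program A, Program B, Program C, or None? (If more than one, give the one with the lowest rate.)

Program A

Total debts = (160 + 520 + 780 + 860) = 2,320; DTI = 2,320/5,150 = 45%.
Reserves = 4,530/520 = 8.7 months.
Program A: score 631 ≥ 620; DTI 45% ≤ 50%; employment 51 ≥ 6 mo; reserves 8.7 ≥ 4 mo → qualifies.
Program B: score 631 ≥ 620; DTI 45% > 43%; employment 51 ≥ 6 mo; reserves 8.7 < 9 mo → does not qualify.
Program C: score 631 < 640; DTI 45% > 43%; employment 51 ≥ 24 mo → does not qualify.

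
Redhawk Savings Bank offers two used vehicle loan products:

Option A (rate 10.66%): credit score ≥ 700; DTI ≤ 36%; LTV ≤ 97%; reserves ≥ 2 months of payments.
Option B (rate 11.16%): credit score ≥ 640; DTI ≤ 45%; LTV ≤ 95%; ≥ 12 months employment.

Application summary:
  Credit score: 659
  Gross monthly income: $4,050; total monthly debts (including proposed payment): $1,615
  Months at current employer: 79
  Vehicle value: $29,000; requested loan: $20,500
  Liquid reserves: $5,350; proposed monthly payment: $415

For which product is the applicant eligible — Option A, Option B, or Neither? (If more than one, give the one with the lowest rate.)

DTI = 1,615/4,050 = 39.9%.
LTV = 20,500/29,000 = 70.7%.
Reserves = 5,350/415 = 12.9 months.
Option A: score 659 < 700; DTI 39.9% > 36%; LTV 70.7% ≤ 97%; reserves 12.9 ≥ 2 mo → does not qualify.
Option B: score 659 ≥ 640; DTI 39.9% ≤ 45%; LTV 70.7% ≤ 95%; employment 79 ≥ 12 mo → qualifies.

Option B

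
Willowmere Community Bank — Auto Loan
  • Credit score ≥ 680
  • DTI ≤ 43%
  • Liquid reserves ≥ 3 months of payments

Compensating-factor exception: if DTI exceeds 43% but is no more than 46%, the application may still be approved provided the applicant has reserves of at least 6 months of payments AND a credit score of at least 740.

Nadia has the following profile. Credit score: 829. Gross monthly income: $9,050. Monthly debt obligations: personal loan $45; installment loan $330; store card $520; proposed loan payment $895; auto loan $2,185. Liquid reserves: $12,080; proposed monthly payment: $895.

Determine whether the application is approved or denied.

Approved

Credit score 829 ≥ 680 (meets base)
Total debts = (45 + 330 + 520 + 895 + 2,185) = 3,975. DTI: 3,975 ÷ 9,050 = 43.9%, over the 43% base limit.
Liquid reserves cover 12,080/895 = 13.5 months — ≥ 3 required
DTI 43.9% is within the 43%–46% exception band; checking compensating factors.
Override check — reserves: 13.5 mo (ok); score: 829 (ok).
Both override conditions satisfied; DTI exception granted.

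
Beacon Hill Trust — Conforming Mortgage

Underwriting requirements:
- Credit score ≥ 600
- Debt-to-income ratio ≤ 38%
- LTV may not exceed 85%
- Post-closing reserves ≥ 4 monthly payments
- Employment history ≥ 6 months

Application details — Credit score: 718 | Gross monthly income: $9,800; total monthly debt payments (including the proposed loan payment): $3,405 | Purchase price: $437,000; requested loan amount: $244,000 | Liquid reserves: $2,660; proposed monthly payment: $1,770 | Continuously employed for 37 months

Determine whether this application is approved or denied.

Credit score 718 ≥ 600 (meets)
DTI = 3,405/9,800 = 34.7% ≤ 38%
LTV = 244,000/437,000 = 55.8% ≤ 85%
Liquid reserves cover 2,660/1,770 = 1.5 months — < 4 required
Employment 37 ≥ 6 months
Fails on reserves.

Denied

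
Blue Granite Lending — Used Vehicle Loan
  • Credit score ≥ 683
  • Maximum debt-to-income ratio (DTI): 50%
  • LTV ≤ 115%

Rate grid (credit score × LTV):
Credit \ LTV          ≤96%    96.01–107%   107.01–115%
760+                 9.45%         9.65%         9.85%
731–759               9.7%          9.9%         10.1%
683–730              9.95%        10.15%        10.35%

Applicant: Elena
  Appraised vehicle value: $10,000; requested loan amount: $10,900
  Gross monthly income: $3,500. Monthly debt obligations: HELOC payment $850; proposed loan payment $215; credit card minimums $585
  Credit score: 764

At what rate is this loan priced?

Credit score 764 ≥ 683; Total monthly debts = (850 + 215 + 585) = 1,650. Debt-to-income = 1,650/3,500 = 47.1% — meets 50% limit
LTV: 10,900 ÷ 10,000 = 109%, within 115% cap
Row: 764 falls in 760+. Column: 109% falls in 107.01–115%. Rate = 9.85%.

9.85%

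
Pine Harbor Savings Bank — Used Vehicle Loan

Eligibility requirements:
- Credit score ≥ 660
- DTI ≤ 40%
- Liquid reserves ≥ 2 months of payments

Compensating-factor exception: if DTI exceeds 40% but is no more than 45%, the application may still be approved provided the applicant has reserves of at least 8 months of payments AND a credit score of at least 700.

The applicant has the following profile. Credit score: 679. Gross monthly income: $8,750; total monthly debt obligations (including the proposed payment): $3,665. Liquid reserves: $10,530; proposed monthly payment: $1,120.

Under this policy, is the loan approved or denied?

Credit score 679 ≥ 660 (meets base)
DTI = 3,665/8,750 = 41.9% > 40% — standard DTI limit exceeded.
Reserves = 10,530/1,120 = 9.4 months ≥ 2
41.9% falls in the override range (40%–45%), so the compensating-factor test applies.
Override check — reserves: 9.4 mo (ok); score: 679 (below 700).
Override conditions not both satisfied; exception does not apply.

Denied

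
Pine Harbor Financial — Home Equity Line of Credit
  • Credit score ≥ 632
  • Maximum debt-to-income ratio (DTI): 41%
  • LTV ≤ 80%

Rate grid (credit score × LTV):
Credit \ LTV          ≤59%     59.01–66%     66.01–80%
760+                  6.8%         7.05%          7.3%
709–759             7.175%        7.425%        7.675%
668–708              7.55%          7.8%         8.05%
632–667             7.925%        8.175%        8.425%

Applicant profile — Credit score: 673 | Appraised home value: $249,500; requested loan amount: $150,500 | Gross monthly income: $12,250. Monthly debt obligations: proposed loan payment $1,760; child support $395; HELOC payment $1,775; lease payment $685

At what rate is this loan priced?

Credit score 673 ≥ 632; Total monthly debts = (1,760 + 395 + 1,775 + 685) = 4,615. DTI = 4,615/12,250 = 37.7% ≤ 41%
LTV = 150,500/249,500 = 60.3% ≤ 80%
Row: 673 falls in 668–708. Column: 60.3% falls in 59.01–66%. Rate = 7.8%.

7.8%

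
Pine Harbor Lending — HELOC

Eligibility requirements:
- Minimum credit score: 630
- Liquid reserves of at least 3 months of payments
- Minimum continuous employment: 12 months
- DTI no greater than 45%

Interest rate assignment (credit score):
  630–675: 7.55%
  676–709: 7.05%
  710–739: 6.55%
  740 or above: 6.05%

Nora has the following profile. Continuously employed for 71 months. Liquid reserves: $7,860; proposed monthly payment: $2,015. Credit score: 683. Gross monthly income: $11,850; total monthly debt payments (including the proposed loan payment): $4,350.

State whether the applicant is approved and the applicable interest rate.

Credit score 683 ≥ 630 (meets minimum)
Debt-to-income = 4,350/11,850 = 36.7% — meets 45% limit
Employment 71 ≥ 12 months
Reserves: 7,860 ÷ 2,015 = 3.9 months (meets 3-month minimum)
All requirements met. Score 683 falls in the 676–709 tier → 7.05%.

Approved at 7.05%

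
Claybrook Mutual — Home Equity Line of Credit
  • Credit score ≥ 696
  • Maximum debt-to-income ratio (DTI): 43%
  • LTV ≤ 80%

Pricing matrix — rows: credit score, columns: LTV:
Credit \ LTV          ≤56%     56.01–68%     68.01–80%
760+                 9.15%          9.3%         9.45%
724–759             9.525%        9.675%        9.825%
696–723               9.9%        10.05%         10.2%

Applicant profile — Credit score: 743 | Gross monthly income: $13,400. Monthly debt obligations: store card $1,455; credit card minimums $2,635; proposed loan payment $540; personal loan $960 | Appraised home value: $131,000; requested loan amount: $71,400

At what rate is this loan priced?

9.525%

Credit score 743 ≥ 696; Total monthly debts = (1,455 + 2,635 + 540 + 960) = 5,590. DTI = 5,590/13,400 = 41.7% ≤ 43%
LTV = 71,400/131,000 = 54.5% ≤ 80%
Score 743 is in the 724–759 band; LTV 54.5% is in the ≤56% band → 9.525%.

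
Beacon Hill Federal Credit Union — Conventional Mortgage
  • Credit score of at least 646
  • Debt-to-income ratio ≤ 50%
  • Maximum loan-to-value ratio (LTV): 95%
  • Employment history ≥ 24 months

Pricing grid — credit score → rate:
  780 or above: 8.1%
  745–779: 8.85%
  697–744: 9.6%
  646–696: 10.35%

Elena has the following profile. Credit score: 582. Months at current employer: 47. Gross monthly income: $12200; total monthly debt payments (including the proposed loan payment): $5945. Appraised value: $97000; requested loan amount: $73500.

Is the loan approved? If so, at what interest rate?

Credit score 582 < 646 (below minimum)
Debt-to-income = 5,945/12,200 = 48.7% — meets 50% limit
LTV: 73,500 ÷ 97,000 = 75.8%, within 95% cap
Employment 47 ≥ 24 months
Not all requirements met → denied.

Denied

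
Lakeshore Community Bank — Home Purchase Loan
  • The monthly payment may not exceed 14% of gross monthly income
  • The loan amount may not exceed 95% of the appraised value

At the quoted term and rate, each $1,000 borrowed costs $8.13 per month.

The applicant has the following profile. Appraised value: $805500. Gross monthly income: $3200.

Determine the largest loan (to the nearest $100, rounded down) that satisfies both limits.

Payment cap: 14% × $3,200 = $448/month.
At $8.13 per $1,000, that supports 448/8.13 × 1,000 ≈ $55,104 → $55,100.
LTV cap: 95% × $805,500 = $765,225 → $765,200.
Binding constraint: payment-to-income.

$55,100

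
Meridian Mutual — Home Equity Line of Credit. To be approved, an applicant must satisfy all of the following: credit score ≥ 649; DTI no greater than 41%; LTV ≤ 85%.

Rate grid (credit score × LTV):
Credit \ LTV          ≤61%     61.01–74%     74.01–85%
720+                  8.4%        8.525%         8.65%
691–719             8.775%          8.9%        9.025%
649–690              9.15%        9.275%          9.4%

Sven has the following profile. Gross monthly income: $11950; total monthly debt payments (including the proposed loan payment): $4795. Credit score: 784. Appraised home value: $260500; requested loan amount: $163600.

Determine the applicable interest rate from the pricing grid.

Credit score 784 ≥ 649; DTI = 4,795/11,950 = 40.1% ≤ 41%
LTV = 163,600/260,500 = 62.8% ≤ 85%
Row: 784 falls in 720+. Column: 62.8% falls in 61.01–74%. Rate = 8.525%.

8.525%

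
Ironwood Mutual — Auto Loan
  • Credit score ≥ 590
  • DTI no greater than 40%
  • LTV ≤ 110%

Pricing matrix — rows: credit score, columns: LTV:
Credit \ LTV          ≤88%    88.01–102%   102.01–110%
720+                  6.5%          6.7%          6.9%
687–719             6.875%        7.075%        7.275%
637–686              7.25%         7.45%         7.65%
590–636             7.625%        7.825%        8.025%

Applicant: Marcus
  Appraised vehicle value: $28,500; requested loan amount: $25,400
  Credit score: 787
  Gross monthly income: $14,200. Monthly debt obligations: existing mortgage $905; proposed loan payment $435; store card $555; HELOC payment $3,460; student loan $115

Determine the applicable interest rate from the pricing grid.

Credit score 787 ≥ 590; Total monthly debts = (905 + 435 + 555 + 3,460 + 115) = 5,470. Debt-to-income = 5,470/14,200 = 38.5% — meets 40% limit
Loan-to-value = 25,400/28,500 = 89.1% — pass (110% max)
Score 787 is in the 720+ band; LTV 89.1% is in the 88.01–102% band → 6.7%.

6.7%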